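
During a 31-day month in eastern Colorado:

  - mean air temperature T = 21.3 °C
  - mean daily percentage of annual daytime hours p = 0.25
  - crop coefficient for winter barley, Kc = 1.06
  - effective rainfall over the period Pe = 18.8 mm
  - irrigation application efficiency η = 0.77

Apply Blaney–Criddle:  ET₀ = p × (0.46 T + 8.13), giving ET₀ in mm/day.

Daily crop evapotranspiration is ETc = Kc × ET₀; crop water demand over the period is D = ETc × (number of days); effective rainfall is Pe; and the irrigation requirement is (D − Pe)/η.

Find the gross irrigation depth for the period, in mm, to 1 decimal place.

166.9 mm

ET₀ = 0.25 × (0.46 × 21.3 + 8.13) = 0.25 × 17.928 = 4.4820 mm/d
ETc = Kc × ET₀ = 1.06 × 4.4820 = 4.7509 mm/d
Crop demand D = ETc × 31 d = 4.7509 × 31 = 147.278 mm
D − Pe = 147.278 − 18.8 = 128.478 mm
Gross irrigation = 128.478 / 0.77 = 166.855 mm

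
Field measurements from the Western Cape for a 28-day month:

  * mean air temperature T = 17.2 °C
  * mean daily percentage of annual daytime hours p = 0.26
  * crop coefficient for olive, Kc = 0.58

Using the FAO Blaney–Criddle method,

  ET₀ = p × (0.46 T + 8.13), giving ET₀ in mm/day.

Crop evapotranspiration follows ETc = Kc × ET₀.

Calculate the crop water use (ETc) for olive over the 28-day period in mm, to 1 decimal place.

ET₀ = 0.26 × (0.46 × 17.2 + 8.13) = 0.26 × 16.042 = 4.1709 mm/d
ETc = Kc × ET₀ = 0.58 × 4.1709 = 2.4191 mm/d
Over 28 days: 2.4191 × 28 = 67.735 mm

67.7 mm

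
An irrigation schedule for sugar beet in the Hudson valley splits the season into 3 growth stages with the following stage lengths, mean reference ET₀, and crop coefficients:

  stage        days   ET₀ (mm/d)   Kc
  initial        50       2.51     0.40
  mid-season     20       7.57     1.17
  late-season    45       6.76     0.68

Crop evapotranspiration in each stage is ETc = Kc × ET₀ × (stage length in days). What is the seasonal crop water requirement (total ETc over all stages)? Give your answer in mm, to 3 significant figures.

initial: 0.40 × 2.51 × 50 = 50.20 mm
mid-season: 1.17 × 7.57 × 20 = 177.14 mm
late-season: 0.68 × 6.76 × 45 = 206.86 mm
Seasonal total = 434.20 mm

434 mm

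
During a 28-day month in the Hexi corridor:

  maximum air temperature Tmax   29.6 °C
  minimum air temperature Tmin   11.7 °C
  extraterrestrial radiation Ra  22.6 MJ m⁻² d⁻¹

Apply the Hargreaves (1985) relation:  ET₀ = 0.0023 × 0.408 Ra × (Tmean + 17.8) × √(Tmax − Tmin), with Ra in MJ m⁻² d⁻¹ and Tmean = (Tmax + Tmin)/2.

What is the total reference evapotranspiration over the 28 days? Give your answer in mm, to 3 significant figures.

96.6 mm

Tmean = (29.6 + 11.7)/2 = 20.65 °C
0.408 Ra = 0.408 × 22.6 = 9.2208 mm/d equivalent
ET₀ = 0.0023 × 9.2208 × (20.65 + 17.8) × √17.9 = 0.0023 × 9.2208 × 38.45 × 4.2308 = 3.4500 mm/d
Over 28 days: 3.4500 × 28 = 96.600 mm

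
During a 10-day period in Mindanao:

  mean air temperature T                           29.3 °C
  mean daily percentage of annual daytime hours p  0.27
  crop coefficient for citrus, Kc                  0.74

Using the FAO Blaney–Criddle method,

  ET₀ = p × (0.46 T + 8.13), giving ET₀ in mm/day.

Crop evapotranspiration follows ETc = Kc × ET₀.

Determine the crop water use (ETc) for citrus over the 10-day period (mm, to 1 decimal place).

43.2 mm

ET₀ = 0.27 × (0.46 × 29.3 + 8.13) = 0.27 × 21.608 = 5.8342 mm/d
ETc = Kc × ET₀ = 0.74 × 5.8342 = 4.3173 mm/d
Over 10 days: 4.3173 × 10 = 43.173 mm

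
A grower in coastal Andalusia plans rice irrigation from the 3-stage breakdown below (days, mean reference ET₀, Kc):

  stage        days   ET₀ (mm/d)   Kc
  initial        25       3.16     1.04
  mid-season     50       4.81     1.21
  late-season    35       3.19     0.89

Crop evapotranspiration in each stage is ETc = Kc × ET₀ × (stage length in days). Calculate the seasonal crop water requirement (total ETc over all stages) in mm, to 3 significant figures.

initial: 1.04 × 3.16 × 25 = 82.16 mm
mid-season: 1.21 × 4.81 × 50 = 291.01 mm
late-season: 0.89 × 3.19 × 35 = 99.37 mm
Seasonal total = 472.54 mm

473 mm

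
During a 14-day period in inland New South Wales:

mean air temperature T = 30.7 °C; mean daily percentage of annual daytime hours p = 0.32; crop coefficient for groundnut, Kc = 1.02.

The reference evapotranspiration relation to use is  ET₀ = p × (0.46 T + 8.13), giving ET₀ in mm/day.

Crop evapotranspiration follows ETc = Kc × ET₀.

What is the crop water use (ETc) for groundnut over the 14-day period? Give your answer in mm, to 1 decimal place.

101.7 mm

ET₀ = 0.32 × (0.46 × 30.7 + 8.13) = 0.32 × 22.252 = 7.1206 mm/d
ETc = Kc × ET₀ = 1.02 × 7.1206 = 7.2630 mm/d
Over 14 days: 7.2630 × 14 = 101.682 mm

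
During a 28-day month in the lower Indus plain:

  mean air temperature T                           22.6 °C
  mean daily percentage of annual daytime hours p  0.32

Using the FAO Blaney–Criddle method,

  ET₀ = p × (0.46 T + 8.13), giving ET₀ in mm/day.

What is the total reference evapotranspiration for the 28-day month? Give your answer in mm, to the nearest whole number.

ET₀ = 0.32 × (0.46 × 22.6 + 8.13) = 0.32 × 18.526 = 5.9283 mm/d
Monthly total = 5.9283 × 28 = 165.992 mm

166 mm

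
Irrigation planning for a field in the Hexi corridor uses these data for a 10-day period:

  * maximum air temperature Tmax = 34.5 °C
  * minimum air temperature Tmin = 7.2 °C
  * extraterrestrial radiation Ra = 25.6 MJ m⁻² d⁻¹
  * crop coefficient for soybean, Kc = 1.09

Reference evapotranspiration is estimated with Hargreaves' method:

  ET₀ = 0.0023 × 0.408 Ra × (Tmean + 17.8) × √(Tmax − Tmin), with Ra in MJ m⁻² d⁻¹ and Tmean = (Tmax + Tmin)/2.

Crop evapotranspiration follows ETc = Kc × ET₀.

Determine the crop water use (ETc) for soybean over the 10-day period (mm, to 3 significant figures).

Tmean = (34.5 + 7.2)/2 = 20.85 °C
0.408 Ra = 0.408 × 25.6 = 10.4448 mm/d equivalent
ET₀ = 0.0023 × 10.4448 × (20.85 + 17.8) × √27.3 = 0.0023 × 10.4448 × 38.65 × 5.2249 = 4.8513 mm/d
ETc = Kc × ET₀ = 1.09 × 4.8513 = 5.2879 mm/d
Over 10 days: 5.2879 × 10 = 52.879 mm

52.9 mm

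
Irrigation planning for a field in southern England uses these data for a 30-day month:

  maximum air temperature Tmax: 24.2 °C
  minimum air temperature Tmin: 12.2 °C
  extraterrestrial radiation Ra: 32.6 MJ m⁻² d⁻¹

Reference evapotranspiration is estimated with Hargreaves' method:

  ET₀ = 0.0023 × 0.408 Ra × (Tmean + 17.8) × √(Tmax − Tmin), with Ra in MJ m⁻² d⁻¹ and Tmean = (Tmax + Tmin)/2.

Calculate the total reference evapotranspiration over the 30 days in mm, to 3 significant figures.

114 mm

Tmean = (24.2 + 12.2)/2 = 18.20 °C
0.408 Ra = 0.408 × 32.6 = 13.3008 mm/d equivalent
ET₀ = 0.0023 × 13.3008 × (18.20 + 17.8) × √12.0 = 0.0023 × 13.3008 × 36.00 × 3.4641 = 3.8150 mm/d
Over 30 days: 3.8150 × 30 = 114.450 mm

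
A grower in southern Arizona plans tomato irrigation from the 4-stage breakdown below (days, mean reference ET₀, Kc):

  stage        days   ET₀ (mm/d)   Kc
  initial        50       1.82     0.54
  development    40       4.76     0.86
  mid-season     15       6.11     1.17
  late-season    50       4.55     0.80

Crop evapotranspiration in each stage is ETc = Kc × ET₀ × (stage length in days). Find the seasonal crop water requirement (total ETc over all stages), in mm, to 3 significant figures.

502 mm

initial: 0.54 × 1.82 × 50 = 49.14 mm
development: 0.86 × 4.76 × 40 = 163.74 mm
mid-season: 1.17 × 6.11 × 15 = 107.23 mm
late-season: 0.80 × 4.55 × 50 = 182.00 mm
Seasonal total = 502.11 mm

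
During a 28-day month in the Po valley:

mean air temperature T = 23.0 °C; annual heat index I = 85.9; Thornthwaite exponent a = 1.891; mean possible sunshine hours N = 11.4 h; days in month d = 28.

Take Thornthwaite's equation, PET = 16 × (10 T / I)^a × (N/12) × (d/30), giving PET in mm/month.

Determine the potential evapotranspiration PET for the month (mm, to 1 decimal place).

91.4 mm

10T/I = 10 × 23.0 / 85.9 = 2.6775
(10T/I)^a = 2.6775^1.891 = 6.4393
Uncorrected PET = 16 × 6.4393 = 103.029 mm
Correction = (N/12)(d/30) = (11.4/12)(28/30) = 0.8867
PET = 103.029 × 0.8867 = 91.356 mm/month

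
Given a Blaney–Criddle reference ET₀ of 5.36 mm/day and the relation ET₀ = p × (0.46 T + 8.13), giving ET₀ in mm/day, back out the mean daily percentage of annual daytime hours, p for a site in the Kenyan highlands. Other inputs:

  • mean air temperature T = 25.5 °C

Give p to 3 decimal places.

0.270

p = ET₀ / (0.46 T + 8.13) = 5.36 / (0.46 × 25.5 + 8.13) = 5.36 / 19.860 = 0.2699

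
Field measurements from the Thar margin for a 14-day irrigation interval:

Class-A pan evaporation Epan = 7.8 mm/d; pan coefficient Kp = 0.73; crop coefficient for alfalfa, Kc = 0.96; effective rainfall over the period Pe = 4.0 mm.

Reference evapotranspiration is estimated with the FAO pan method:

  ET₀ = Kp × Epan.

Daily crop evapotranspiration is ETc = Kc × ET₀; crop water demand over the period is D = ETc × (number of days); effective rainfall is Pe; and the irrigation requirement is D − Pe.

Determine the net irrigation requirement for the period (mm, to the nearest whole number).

ET₀ = 0.73 × 7.8 = 5.6940 mm/d
ETc = Kc × ET₀ = 0.96 × 5.6940 = 5.4662 mm/d
Crop demand D = ETc × 14 d = 5.4662 × 14 = 76.527 mm
D − Pe = 76.527 − 4.0 = 72.527 mm

73 mm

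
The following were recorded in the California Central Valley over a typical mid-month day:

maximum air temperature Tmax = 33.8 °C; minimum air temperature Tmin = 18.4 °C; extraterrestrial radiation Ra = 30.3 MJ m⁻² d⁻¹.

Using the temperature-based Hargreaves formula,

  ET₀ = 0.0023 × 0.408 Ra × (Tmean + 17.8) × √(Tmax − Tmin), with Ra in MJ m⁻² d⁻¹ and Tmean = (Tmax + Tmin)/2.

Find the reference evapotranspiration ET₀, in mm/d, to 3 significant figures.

Tmean = (33.8 + 18.4)/2 = 26.10 °C
0.408 Ra = 0.408 × 30.3 = 12.3624 mm/d equivalent
ET₀ = 0.0023 × 12.3624 × (26.10 + 17.8) × √15.4 = 0.0023 × 12.3624 × 43.90 × 3.9243 = 4.8984 mm/d

4.90 mm/d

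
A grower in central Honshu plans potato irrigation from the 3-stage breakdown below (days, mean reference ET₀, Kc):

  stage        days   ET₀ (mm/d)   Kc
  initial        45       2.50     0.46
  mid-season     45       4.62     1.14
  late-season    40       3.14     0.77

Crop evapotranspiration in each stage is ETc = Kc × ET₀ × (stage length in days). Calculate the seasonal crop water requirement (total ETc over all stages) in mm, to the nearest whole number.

initial: 0.46 × 2.50 × 45 = 51.75 mm
mid-season: 1.14 × 4.62 × 45 = 237.01 mm
late-season: 0.77 × 3.14 × 40 = 96.71 mm
Seasonal total = 385.47 mm

385 mm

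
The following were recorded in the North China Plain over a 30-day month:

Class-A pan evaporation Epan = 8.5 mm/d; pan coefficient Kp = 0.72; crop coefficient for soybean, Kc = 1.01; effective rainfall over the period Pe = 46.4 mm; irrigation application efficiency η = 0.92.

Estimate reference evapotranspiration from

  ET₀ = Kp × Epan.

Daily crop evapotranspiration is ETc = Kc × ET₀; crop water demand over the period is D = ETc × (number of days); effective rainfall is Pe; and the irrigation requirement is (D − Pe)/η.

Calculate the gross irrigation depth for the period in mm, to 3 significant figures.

ET₀ = 0.72 × 8.5 = 6.1200 mm/d
ETc = Kc × ET₀ = 1.01 × 6.1200 = 6.1812 mm/d
Crop demand D = ETc × 30 d = 6.1812 × 30 = 185.436 mm
D − Pe = 185.436 − 46.4 = 139.036 mm
Gross irrigation = 139.036 / 0.92 = 151.126 mm

151 mm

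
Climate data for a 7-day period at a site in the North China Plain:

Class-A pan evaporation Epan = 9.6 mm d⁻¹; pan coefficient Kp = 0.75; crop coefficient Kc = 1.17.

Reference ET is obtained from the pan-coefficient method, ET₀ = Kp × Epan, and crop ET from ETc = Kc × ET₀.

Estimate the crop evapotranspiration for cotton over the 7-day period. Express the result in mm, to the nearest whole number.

59 mm

ET₀ = 0.75 × 9.6 = 7.2000 mm/d
ETc = Kc × ET₀ = 1.17 × 7.2000 = 8.4240 mm/d
Over 7 days: 8.4240 × 7 = 58.968 mm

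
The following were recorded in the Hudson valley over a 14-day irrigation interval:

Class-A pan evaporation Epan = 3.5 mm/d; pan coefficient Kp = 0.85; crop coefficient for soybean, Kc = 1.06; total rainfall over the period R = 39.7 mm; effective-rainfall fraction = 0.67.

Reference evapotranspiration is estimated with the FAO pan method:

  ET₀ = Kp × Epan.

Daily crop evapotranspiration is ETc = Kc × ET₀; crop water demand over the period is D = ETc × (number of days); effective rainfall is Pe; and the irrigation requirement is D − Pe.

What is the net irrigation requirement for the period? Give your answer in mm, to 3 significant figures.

17.6 mm

ET₀ = 0.85 × 3.5 = 2.9750 mm/d
ETc = Kc × ET₀ = 1.06 × 2.9750 = 3.1535 mm/d
Crop demand D = ETc × 14 d = 3.1535 × 14 = 44.149 mm
Pe = 0.67 × 39.7 = 26.599 mm
D − Pe = 44.149 − 26.599 = 17.550 mm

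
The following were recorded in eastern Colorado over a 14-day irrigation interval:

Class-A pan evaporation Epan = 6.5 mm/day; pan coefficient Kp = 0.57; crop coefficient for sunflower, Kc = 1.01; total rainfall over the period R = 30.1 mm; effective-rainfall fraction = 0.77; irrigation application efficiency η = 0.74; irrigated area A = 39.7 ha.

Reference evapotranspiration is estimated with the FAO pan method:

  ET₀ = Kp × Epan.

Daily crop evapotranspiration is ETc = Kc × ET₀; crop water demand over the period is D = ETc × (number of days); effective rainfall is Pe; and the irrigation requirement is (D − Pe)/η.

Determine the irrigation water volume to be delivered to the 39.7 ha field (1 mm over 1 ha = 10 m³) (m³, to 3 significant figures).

15700 m³

ET₀ = 0.57 × 6.5 = 3.7050 mm/d
ETc = Kc × ET₀ = 1.01 × 3.7050 = 3.7421 mm/d
Crop demand D = ETc × 14 d = 3.7421 × 14 = 52.389 mm
Pe = 0.77 × 30.1 = 23.177 mm
D − Pe = 52.389 − 23.177 = 29.212 mm
Gross irrigation = 29.212 / 0.74 = 39.476 mm
Volume = 39.476 mm × 39.7 ha × 10 = 15672.0 m³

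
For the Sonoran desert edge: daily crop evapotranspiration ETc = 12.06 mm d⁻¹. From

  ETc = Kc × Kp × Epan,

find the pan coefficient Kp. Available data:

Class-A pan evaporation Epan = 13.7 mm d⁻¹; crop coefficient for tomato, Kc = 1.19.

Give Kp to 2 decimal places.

0.74

ETc = Kc × Kp × Epan  ⇒  Kp = ETc / (Kc × Epan)
Kp = 12.06 / (1.19 × 13.7) = 12.06 / 16.303 = 0.7397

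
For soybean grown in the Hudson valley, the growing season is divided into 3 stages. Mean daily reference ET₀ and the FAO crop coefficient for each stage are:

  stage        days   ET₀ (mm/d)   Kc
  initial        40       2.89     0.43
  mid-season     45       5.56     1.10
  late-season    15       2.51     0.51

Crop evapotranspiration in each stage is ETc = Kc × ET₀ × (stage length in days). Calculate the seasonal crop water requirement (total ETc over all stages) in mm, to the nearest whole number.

344 mm

initial: 0.43 × 2.89 × 40 = 49.71 mm
mid-season: 1.10 × 5.56 × 45 = 275.22 mm
late-season: 0.51 × 2.51 × 15 = 19.20 mm
Seasonal total = 344.13 mm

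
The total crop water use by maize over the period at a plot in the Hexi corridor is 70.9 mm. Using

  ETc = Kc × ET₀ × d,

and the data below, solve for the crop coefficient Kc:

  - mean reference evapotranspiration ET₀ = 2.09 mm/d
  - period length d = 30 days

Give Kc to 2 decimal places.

ETc = Kc × ET₀ × d  ⇒  Kc = ETc / (ET₀ × d)
Kc = 70.9 / (2.09 × 30) = 70.9 / 62.70 = 1.1308

1.13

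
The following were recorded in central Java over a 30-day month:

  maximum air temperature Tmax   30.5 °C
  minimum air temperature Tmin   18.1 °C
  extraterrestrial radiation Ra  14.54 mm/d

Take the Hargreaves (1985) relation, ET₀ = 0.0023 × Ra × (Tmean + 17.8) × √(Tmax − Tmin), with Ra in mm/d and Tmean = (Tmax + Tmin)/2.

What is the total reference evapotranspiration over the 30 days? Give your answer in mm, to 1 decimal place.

Tmean = (30.5 + 18.1)/2 = 24.30 °C
ET₀ = 0.0023 × 14.54 × (24.30 + 17.8) × √12.4 = 0.0023 × 14.54 × 42.10 × 3.5214 = 4.9578 mm/d
Over 30 days: 4.9578 × 30 = 148.734 mm

148.7 mm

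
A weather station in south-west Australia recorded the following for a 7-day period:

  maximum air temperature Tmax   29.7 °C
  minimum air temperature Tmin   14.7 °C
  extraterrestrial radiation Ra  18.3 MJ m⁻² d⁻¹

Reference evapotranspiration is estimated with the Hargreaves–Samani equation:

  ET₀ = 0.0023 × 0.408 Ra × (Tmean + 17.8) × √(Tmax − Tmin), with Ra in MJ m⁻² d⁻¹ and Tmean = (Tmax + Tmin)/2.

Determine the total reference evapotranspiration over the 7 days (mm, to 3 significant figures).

18.6 mm

Tmean = (29.7 + 14.7)/2 = 22.20 °C
0.408 Ra = 0.408 × 18.3 = 7.4664 mm/d equivalent
ET₀ = 0.0023 × 7.4664 × (22.20 + 17.8) × √15.0 = 0.0023 × 7.4664 × 40.00 × 3.8730 = 2.6604 mm/d
Over 7 days: 2.6604 × 7 = 18.623 mm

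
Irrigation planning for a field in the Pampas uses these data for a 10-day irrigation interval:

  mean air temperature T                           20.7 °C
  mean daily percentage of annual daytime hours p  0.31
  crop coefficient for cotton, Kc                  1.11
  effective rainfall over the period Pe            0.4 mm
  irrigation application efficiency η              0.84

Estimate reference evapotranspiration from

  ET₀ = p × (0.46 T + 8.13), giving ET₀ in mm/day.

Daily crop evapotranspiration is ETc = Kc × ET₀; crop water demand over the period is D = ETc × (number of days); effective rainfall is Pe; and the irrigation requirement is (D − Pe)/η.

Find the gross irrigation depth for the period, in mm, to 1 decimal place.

ET₀ = 0.31 × (0.46 × 20.7 + 8.13) = 0.31 × 17.652 = 5.4721 mm/d
ETc = Kc × ET₀ = 1.11 × 5.4721 = 6.0740 mm/d
Crop demand D = ETc × 10 d = 6.0740 × 10 = 60.740 mm
D − Pe = 60.740 − 0.4 = 60.340 mm
Gross irrigation = 60.340 / 0.84 = 71.833 mm

71.8 mm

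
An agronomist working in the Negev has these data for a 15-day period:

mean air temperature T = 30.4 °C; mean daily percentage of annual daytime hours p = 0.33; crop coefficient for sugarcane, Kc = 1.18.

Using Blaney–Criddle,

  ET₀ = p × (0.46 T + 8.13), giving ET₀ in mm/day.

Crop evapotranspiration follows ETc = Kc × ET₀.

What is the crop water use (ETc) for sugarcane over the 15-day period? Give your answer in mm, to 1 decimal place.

ET₀ = 0.33 × (0.46 × 30.4 + 8.13) = 0.33 × 22.114 = 7.2976 mm/d
ETc = Kc × ET₀ = 1.18 × 7.2976 = 8.6112 mm/d
Over 15 days: 8.6112 × 15 = 129.168 mm

129.2 mm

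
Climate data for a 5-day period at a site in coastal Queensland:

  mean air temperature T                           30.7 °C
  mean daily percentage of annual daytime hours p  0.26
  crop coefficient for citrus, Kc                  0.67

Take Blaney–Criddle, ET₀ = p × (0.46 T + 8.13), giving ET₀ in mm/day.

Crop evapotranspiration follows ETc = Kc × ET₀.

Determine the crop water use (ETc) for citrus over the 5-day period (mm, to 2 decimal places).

ET₀ = 0.26 × (0.46 × 30.7 + 8.13) = 0.26 × 22.252 = 5.7855 mm/d
ETc = Kc × ET₀ = 0.67 × 5.7855 = 3.8763 mm/d
Over 5 days: 3.8763 × 5 = 19.382 mm

19.38 mm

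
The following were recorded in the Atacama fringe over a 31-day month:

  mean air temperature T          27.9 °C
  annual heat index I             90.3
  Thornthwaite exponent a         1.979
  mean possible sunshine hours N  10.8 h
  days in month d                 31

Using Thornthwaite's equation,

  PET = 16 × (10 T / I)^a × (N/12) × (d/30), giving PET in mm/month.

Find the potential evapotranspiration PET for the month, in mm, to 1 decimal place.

10T/I = 10 × 27.9 / 90.3 = 3.0897
(10T/I)^a = 3.0897^1.979 = 9.3228
Uncorrected PET = 16 × 9.3228 = 149.165 mm
Correction = (N/12)(d/30) = (10.8/12)(31/30) = 0.9300
PET = 149.165 × 0.9300 = 138.723 mm/month

138.7 mm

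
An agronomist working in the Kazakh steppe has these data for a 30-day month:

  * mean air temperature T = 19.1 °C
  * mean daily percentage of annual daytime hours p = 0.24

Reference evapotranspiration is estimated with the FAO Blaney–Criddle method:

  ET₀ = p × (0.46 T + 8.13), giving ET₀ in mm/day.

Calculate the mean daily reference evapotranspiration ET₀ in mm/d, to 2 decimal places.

4.06 mm/d

ET₀ = 0.24 × (0.46 × 19.1 + 8.13) = 0.24 × 16.916 = 4.0598 mm/d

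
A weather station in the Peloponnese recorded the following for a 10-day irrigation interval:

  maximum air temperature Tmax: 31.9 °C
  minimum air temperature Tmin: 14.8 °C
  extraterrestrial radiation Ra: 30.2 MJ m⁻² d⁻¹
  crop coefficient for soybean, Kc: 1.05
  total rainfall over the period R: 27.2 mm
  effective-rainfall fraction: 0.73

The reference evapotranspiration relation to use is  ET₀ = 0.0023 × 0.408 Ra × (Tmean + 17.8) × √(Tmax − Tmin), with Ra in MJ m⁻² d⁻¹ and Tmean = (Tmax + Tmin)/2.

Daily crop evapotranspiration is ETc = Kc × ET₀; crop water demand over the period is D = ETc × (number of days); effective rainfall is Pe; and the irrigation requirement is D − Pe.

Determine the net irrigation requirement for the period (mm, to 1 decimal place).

30.8 mm

Tmean = (31.9 + 14.8)/2 = 23.35 °C
0.408 Ra = 0.408 × 30.2 = 12.3216 mm/d equivalent
ET₀ = 0.0023 × 12.3216 × (23.35 + 17.8) × √17.1 = 0.0023 × 12.3216 × 41.15 × 4.1352 = 4.8224 mm/d
ETc = Kc × ET₀ = 1.05 × 4.8224 = 5.0635 mm/d
Crop demand D = ETc × 10 d = 5.0635 × 10 = 50.635 mm
Pe = 0.73 × 27.2 = 19.856 mm
D − Pe = 50.635 − 19.856 = 30.779 mm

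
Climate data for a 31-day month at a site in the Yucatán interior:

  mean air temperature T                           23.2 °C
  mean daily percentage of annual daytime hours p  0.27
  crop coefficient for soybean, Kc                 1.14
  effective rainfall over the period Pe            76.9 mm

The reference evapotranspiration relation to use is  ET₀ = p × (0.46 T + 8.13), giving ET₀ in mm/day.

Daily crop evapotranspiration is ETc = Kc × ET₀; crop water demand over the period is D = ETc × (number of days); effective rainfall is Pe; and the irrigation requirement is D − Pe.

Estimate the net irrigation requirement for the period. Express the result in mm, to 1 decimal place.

ET₀ = 0.27 × (0.46 × 23.2 + 8.13) = 0.27 × 18.802 = 5.0765 mm/d
ETc = Kc × ET₀ = 1.14 × 5.0765 = 5.7872 mm/d
Crop demand D = ETc × 31 d = 5.7872 × 31 = 179.403 mm
D − Pe = 179.403 − 76.9 = 102.503 mm

102.5 mm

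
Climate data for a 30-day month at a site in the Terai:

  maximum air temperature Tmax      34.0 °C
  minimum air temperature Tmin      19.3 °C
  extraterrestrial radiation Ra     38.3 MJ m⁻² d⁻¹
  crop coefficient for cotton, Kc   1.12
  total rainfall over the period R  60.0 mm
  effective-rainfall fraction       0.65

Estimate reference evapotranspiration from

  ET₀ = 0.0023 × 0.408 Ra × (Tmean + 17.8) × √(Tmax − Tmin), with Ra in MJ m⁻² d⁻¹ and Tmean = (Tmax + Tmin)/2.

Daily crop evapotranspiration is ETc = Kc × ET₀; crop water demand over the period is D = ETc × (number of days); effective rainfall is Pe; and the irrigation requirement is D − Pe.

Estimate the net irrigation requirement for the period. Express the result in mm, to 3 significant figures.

Tmean = (34.0 + 19.3)/2 = 26.65 °C
0.408 Ra = 0.408 × 38.3 = 15.6264 mm/d equivalent
ET₀ = 0.0023 × 15.6264 × (26.65 + 17.8) × √14.7 = 0.0023 × 15.6264 × 44.45 × 3.8341 = 6.1252 mm/d
ETc = Kc × ET₀ = 1.12 × 6.1252 = 6.8602 mm/d
Crop demand D = ETc × 30 d = 6.8602 × 30 = 205.806 mm
Pe = 0.65 × 60.0 = 39.000 mm
D − Pe = 205.806 − 39.000 = 166.806 mm

167 mm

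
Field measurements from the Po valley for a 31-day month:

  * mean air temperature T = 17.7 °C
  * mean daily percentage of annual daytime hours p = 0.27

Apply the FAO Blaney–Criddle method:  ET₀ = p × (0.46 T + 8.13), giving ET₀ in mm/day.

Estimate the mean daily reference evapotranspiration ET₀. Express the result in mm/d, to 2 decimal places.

ET₀ = 0.27 × (0.46 × 17.7 + 8.13) = 0.27 × 16.272 = 4.3934 mm/d

4.39 mm/d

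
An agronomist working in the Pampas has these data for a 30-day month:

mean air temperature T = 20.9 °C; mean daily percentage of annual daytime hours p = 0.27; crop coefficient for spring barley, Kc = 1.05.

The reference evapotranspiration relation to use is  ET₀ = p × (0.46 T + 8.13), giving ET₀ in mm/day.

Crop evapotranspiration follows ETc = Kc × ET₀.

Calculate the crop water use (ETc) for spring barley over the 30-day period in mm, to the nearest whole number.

151 mm

ET₀ = 0.27 × (0.46 × 20.9 + 8.13) = 0.27 × 17.744 = 4.7909 mm/d
ETc = Kc × ET₀ = 1.05 × 4.7909 = 5.0304 mm/d
Over 30 days: 5.0304 × 30 = 150.912 mm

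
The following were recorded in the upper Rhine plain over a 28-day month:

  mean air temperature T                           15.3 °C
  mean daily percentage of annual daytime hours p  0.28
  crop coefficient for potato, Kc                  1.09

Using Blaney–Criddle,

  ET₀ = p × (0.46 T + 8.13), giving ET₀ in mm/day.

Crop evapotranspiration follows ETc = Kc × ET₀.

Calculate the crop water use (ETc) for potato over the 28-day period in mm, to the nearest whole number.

130 mm

ET₀ = 0.28 × (0.46 × 15.3 + 8.13) = 0.28 × 15.168 = 4.2470 mm/d
ETc = Kc × ET₀ = 1.09 × 4.2470 = 4.6292 mm/d
Over 28 days: 4.6292 × 28 = 129.618 mm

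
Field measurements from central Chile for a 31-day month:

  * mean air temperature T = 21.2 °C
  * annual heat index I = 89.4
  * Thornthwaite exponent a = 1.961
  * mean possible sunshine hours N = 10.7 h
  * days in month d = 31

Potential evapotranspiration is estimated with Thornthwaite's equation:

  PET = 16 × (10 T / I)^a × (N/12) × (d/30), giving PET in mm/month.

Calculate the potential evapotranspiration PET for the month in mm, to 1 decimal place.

10T/I = 10 × 21.2 / 89.4 = 2.3714
(10T/I)^a = 2.3714^1.961 = 5.4373
Uncorrected PET = 16 × 5.4373 = 86.997 mm
Correction = (N/12)(d/30) = (10.7/12)(31/30) = 0.9214
PET = 86.997 × 0.9214 = 80.159 mm/month

80.2 mm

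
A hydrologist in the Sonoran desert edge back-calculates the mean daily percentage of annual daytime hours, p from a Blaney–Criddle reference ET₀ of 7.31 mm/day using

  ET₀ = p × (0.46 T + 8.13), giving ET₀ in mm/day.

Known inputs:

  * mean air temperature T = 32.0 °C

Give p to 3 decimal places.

p = ET₀ / (0.46 T + 8.13) = 7.31 / (0.46 × 32.0 + 8.13) = 7.31 / 22.850 = 0.3199

0.320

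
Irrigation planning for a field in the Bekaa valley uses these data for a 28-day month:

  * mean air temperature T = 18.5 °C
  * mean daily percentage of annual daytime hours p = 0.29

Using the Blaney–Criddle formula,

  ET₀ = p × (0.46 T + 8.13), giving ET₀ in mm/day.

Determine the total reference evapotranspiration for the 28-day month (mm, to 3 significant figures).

ET₀ = 0.29 × (0.46 × 18.5 + 8.13) = 0.29 × 16.640 = 4.8256 mm/d
Monthly total = 4.8256 × 28 = 135.117 mm

135 mm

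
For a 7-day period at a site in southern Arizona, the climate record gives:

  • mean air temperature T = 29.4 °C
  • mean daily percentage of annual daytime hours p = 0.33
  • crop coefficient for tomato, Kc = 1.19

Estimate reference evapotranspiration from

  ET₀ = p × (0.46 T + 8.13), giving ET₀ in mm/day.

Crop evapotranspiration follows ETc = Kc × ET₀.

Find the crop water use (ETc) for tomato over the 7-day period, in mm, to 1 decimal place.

ET₀ = 0.33 × (0.46 × 29.4 + 8.13) = 0.33 × 21.654 = 7.1458 mm/d
ETc = Kc × ET₀ = 1.19 × 7.1458 = 8.5035 mm/d
Over 7 days: 8.5035 × 7 = 59.525 mm

59.5 mm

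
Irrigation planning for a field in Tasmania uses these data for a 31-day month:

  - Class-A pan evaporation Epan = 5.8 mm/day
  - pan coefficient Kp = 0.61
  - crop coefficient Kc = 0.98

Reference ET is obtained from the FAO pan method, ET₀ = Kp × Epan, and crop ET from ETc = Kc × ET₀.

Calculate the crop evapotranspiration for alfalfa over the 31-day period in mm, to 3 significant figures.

107 mm

ET₀ = 0.61 × 5.8 = 3.5380 mm/d
ETc = Kc × ET₀ = 0.98 × 3.5380 = 3.4672 mm/d
Over 31 days: 3.4672 × 31 = 107.483 mm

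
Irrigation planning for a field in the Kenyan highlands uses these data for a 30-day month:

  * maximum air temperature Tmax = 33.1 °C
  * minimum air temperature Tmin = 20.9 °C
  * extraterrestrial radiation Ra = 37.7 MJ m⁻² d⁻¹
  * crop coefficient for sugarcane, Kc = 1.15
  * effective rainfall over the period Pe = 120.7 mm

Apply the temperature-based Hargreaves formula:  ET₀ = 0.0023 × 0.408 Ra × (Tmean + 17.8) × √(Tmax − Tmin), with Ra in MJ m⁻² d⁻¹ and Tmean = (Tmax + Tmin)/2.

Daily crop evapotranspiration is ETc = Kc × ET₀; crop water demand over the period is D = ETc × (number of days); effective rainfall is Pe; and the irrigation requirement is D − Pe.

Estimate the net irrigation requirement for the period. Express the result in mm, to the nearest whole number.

Tmean = (33.1 + 20.9)/2 = 27.00 °C
0.408 Ra = 0.408 × 37.7 = 15.3816 mm/d equivalent
ET₀ = 0.0023 × 15.3816 × (27.00 + 17.8) × √12.2 = 0.0023 × 15.3816 × 44.80 × 3.4928 = 5.5358 mm/d
ETc = Kc × ET₀ = 1.15 × 5.5358 = 6.3662 mm/d
Crop demand D = ETc × 30 d = 6.3662 × 30 = 190.986 mm
D − Pe = 190.986 − 120.7 = 70.286 mm

70 mm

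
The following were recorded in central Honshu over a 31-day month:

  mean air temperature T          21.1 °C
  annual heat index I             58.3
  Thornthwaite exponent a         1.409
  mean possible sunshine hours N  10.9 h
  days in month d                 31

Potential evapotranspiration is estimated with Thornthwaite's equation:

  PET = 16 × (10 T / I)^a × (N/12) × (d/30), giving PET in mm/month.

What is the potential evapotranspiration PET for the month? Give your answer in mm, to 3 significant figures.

92.0 mm

10T/I = 10 × 21.1 / 58.3 = 3.6192
(10T/I)^a = 3.6192^1.409 = 6.1247
Uncorrected PET = 16 × 6.1247 = 97.995 mm
Correction = (N/12)(d/30) = (10.9/12)(31/30) = 0.9386
PET = 97.995 × 0.9386 = 91.978 mm/month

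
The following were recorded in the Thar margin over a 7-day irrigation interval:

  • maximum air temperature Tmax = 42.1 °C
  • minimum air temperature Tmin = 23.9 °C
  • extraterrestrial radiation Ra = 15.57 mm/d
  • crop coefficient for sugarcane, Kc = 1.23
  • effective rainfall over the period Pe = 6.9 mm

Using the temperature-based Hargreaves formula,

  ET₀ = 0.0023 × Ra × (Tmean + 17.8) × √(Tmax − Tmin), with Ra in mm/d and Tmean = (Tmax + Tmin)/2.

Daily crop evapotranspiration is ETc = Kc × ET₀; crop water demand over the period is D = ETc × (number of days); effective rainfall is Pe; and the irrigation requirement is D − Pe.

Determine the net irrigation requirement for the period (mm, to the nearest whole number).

Tmean = (42.1 + 23.9)/2 = 33.00 °C
ET₀ = 0.0023 × 15.57 × (33.00 + 17.8) × √18.2 = 0.0023 × 15.57 × 50.80 × 4.2661 = 7.7609 mm/d
ETc = Kc × ET₀ = 1.23 × 7.7609 = 9.5459 mm/d
Crop demand D = ETc × 7 d = 9.5459 × 7 = 66.821 mm
D − Pe = 66.821 − 6.9 = 59.921 mm

60 mm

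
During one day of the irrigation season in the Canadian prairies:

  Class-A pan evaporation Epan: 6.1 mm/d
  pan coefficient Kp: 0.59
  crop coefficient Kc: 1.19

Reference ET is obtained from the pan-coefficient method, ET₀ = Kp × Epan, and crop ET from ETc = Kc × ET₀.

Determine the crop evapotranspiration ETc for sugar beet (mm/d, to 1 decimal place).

ET₀ = 0.59 × 6.1 = 3.5990 mm/d
ETc = Kc × ET₀ = 1.19 × 3.5990 = 4.2828 mm/d

4.3 mm/d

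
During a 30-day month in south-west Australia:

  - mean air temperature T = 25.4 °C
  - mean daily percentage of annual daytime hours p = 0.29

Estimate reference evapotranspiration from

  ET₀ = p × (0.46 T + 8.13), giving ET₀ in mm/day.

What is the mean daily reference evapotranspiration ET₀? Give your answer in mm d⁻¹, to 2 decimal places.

ET₀ = 0.29 × (0.46 × 25.4 + 8.13) = 0.29 × 19.814 = 5.7461 mm/d

5.75 mm d⁻¹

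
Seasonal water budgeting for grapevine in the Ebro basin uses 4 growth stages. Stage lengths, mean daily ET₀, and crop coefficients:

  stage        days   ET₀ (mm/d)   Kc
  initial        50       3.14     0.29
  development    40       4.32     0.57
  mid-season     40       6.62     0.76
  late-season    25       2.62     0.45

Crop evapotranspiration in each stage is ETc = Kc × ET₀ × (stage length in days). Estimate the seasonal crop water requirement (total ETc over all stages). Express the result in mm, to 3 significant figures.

initial: 0.29 × 3.14 × 50 = 45.53 mm
development: 0.57 × 4.32 × 40 = 98.50 mm
mid-season: 0.76 × 6.62 × 40 = 201.25 mm
late-season: 0.45 × 2.62 × 25 = 29.48 mm
Seasonal total = 374.76 mm

375 mm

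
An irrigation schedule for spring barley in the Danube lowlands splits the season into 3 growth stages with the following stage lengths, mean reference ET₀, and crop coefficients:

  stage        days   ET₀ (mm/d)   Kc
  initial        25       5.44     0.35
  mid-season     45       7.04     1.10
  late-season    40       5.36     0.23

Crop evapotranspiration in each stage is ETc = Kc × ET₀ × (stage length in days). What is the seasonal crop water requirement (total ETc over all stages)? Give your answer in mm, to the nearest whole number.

445 mm

initial: 0.35 × 5.44 × 25 = 47.60 mm
mid-season: 1.10 × 7.04 × 45 = 348.48 mm
late-season: 0.23 × 5.36 × 40 = 49.31 mm
Seasonal total = 445.39 mm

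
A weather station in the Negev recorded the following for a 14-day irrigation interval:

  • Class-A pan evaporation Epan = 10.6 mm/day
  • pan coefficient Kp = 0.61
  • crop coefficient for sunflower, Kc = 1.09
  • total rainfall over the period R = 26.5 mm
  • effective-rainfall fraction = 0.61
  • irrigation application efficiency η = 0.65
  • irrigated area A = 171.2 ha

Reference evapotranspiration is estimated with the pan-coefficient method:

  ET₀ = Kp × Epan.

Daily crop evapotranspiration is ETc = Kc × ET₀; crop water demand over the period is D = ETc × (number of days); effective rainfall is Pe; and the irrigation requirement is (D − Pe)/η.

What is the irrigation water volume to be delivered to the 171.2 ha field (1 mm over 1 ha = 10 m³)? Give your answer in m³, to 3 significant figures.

ET₀ = 0.61 × 10.6 = 6.4660 mm/d
ETc = Kc × ET₀ = 1.09 × 6.4660 = 7.0479 mm/d
Crop demand D = ETc × 14 d = 7.0479 × 14 = 98.671 mm
Pe = 0.61 × 26.5 = 16.165 mm
D − Pe = 98.671 − 16.165 = 82.506 mm
Gross irrigation = 82.506 / 0.65 = 126.932 mm
Volume = 126.932 mm × 171.2 ha × 10 = 217307.6 m³

217000 m³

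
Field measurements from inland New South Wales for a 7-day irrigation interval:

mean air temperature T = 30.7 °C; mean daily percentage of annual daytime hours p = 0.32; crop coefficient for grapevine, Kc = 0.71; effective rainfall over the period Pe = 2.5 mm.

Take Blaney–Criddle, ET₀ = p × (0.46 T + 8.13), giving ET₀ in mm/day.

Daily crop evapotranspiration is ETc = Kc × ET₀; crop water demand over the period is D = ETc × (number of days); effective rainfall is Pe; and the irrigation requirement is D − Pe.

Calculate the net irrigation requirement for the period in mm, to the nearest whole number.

ET₀ = 0.32 × (0.46 × 30.7 + 8.13) = 0.32 × 22.252 = 7.1206 mm/d
ETc = Kc × ET₀ = 0.71 × 7.1206 = 5.0556 mm/d
Crop demand D = ETc × 7 d = 5.0556 × 7 = 35.389 mm
D − Pe = 35.389 − 2.5 = 32.889 mm

33 mm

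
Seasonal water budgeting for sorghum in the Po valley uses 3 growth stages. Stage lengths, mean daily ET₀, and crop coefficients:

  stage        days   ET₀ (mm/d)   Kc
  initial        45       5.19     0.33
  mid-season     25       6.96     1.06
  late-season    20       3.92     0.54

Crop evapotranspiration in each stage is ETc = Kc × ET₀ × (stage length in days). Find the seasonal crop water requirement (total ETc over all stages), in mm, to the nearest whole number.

304 mm

initial: 0.33 × 5.19 × 45 = 77.07 mm
mid-season: 1.06 × 6.96 × 25 = 184.44 mm
late-season: 0.54 × 3.92 × 20 = 42.34 mm
Seasonal total = 303.85 mm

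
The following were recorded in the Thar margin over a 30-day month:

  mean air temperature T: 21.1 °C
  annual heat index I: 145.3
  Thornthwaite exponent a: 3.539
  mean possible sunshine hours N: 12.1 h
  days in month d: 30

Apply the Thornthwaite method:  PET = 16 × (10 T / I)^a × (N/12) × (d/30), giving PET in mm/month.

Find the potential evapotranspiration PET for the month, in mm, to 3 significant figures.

10T/I = 10 × 21.1 / 145.3 = 1.4522
(10T/I)^a = 1.4522^3.539 = 3.7447
Uncorrected PET = 16 × 3.7447 = 59.915 mm
Correction = (N/12)(d/30) = (12.1/12)(30/30) = 1.0083
PET = 59.915 × 1.0083 = 60.412 mm/month

60.4 mm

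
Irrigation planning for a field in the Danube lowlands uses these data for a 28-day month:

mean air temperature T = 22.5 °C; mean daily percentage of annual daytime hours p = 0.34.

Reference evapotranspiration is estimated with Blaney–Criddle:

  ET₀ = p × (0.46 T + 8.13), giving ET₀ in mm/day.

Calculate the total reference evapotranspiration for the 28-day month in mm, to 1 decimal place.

ET₀ = 0.34 × (0.46 × 22.5 + 8.13) = 0.34 × 18.480 = 6.2832 mm/d
Monthly total = 6.2832 × 28 = 175.930 mm

175.9 mm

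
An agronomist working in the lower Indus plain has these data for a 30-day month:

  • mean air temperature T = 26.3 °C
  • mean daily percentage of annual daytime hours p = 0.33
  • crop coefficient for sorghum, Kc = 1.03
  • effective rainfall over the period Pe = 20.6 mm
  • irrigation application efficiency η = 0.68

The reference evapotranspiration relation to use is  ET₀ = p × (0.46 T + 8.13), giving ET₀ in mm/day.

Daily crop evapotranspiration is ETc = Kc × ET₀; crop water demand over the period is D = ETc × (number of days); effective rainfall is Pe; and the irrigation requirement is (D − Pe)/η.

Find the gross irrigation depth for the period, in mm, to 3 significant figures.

ET₀ = 0.33 × (0.46 × 26.3 + 8.13) = 0.33 × 20.228 = 6.6752 mm/d
ETc = Kc × ET₀ = 1.03 × 6.6752 = 6.8755 mm/d
Crop demand D = ETc × 30 d = 6.8755 × 30 = 206.265 mm
D − Pe = 206.265 − 20.6 = 185.665 mm
Gross irrigation = 185.665 / 0.68 = 273.037 mm

273 mm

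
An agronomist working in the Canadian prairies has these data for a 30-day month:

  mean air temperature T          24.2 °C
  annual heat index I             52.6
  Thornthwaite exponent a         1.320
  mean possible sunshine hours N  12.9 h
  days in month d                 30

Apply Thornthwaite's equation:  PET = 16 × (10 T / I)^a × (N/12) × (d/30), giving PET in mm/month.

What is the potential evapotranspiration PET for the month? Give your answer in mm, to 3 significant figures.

10T/I = 10 × 24.2 / 52.6 = 4.6008
(10T/I)^a = 4.6008^1.320 = 7.4979
Uncorrected PET = 16 × 7.4979 = 119.966 mm
Correction = (N/12)(d/30) = (12.9/12)(30/30) = 1.0750
PET = 119.966 × 1.0750 = 128.963 mm/month

129 mm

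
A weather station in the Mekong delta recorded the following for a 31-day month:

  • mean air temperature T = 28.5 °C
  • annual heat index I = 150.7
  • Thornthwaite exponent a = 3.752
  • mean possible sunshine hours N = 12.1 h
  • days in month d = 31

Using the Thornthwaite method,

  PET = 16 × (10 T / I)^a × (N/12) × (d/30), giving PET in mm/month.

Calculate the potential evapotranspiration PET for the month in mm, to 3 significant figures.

182 mm

10T/I = 10 × 28.5 / 150.7 = 1.8912
(10T/I)^a = 1.8912^3.752 = 10.9224
Uncorrected PET = 16 × 10.9224 = 174.758 mm
Correction = (N/12)(d/30) = (12.1/12)(31/30) = 1.0419
PET = 174.758 × 1.0419 = 182.080 mm/month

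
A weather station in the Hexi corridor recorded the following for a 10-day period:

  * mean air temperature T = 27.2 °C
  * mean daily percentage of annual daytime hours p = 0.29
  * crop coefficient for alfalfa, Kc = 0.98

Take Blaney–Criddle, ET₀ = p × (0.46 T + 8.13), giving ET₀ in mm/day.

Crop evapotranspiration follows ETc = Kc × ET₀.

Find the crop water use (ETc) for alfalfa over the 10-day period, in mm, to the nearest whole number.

ET₀ = 0.29 × (0.46 × 27.2 + 8.13) = 0.29 × 20.642 = 5.9862 mm/d
ETc = Kc × ET₀ = 0.98 × 5.9862 = 5.8665 mm/d
Over 10 days: 5.8665 × 10 = 58.665 mm

59 mm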